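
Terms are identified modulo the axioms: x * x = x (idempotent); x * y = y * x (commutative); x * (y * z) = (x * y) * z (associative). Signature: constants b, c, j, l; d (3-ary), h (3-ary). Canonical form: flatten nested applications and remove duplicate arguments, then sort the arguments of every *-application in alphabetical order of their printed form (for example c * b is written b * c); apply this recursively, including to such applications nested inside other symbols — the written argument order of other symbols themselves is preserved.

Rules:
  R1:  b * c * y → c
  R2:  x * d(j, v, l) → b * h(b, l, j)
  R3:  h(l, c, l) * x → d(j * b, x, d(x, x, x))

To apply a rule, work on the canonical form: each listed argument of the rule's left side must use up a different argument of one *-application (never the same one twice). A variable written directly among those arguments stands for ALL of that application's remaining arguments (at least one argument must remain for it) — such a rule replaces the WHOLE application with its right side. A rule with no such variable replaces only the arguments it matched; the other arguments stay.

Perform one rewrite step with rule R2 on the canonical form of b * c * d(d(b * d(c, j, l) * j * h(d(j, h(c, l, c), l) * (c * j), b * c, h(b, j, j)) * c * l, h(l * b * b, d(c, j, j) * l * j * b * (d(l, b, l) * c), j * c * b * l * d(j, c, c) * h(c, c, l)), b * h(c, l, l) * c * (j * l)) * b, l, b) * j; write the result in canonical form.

Answer: b * c * d(b * d(b * c * d(c, j, l) * h(b * h(b, l, j), b * c, h(b, j, j)) * j * l, h(b * l, b * c * d(c, j, j) * d(l, b, l) * j * l, b * c * d(j, c, c) * h(c, c, l) * j * l), b * c * h(c, l, l) * j * l), l, b) * j

Derivation:
Canonical form:  b * c * d(b * d(b * c * d(c, j, l) * h(c * d(j, h(c, l, c), l) * j, b * c, h(b, j, j)) * j * l, h(b * l, b * c * d(c, j, j) * d(l, b, l) * j * l, b * c * d(j, c, c) * h(c, c, l) * j * l), b * c * h(c, l, l) * j * l), l, b) * j
R2 matches:  uses d(j, h(c, l, c), l);  v := h(c, l, c), x := c * j
Every leftover argument binds to the variable; the entire application is replaced.
New term:  b * c * d(b * d(b * c * d(c, j, l) * h(b * h(b, l, j), b * c, h(b, j, j)) * j * l, h(b * l, b * c * d(c, j, j) * d(l, b, l) * j * l, b * c * d(j, c, c) * h(c, c, l) * j * l), b * c * h(c, l, l) * j * l), l, b) * j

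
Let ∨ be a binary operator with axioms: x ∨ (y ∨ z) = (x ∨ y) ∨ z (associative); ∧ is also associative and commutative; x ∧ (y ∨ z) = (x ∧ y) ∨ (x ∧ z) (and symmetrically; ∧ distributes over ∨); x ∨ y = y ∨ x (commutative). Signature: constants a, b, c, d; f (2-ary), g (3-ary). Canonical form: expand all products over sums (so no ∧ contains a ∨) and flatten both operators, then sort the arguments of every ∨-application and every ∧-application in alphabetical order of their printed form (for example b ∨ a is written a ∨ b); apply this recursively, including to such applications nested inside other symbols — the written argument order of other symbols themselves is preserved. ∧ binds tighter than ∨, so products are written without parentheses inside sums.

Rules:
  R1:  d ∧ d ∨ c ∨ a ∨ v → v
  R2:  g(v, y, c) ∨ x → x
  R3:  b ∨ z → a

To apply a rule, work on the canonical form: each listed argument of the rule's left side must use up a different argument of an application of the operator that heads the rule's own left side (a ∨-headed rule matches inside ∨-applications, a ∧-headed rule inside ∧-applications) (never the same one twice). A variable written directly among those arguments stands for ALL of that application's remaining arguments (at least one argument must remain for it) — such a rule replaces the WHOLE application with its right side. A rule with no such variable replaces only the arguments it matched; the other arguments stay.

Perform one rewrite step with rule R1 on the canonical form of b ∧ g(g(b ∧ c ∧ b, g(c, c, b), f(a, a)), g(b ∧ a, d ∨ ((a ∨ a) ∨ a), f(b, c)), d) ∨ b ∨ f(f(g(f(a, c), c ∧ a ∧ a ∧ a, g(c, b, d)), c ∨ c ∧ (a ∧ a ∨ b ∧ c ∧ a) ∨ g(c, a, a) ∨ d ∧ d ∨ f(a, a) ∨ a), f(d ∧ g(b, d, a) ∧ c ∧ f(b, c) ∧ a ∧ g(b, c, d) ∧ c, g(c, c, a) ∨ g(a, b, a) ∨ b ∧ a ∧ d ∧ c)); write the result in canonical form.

Canonical form:  b ∨ b ∧ g(g(b ∧ b ∧ c, g(c, c, b), f(a, a)), g(a ∧ b, a ∨ a ∨ a ∨ d, f(b, c)), d) ∨ f(f(g(f(a, c), a ∧ a ∧ a ∧ c, g(c, b, d)), a ∨ a ∧ a ∧ c ∨ a ∧ b ∧ c ∧ c ∨ c ∨ d ∧ d ∨ f(a, a) ∨ g(c, a, a)), f(a ∧ c ∧ c ∧ d ∧ f(b, c) ∧ g(b, c, d) ∧ g(b, d, a), a ∧ b ∧ c ∧ d ∨ g(a, b, a) ∨ g(c, c, a)))
Apply R1:  consuming a, c, d ∧ d;  v := a ∧ a ∧ c ∨ a ∧ b ∧ c ∧ c ∨ f(a, a) ∨ g(c, a, a)
The extension variable absorbs all remaining arguments, so the whole application is rewritten.
Giving:  b ∨ b ∧ g(g(b ∧ b ∧ c, g(c, c, b), f(a, a)), g(a ∧ b, a ∨ a ∨ a ∨ d, f(b, c)), d) ∨ f(f(g(f(a, c), a ∧ a ∧ a ∧ c, g(c, b, d)), a ∧ a ∧ c ∨ a ∧ b ∧ c ∧ c ∨ f(a, a) ∨ g(c, a, a)), f(a ∧ c ∧ c ∧ d ∧ f(b, c) ∧ g(b, c, d) ∧ g(b, d, a), a ∧ b ∧ c ∧ d ∨ g(a, b, a) ∨ g(c, c, a)))

Answer: b ∨ b ∧ g(g(b ∧ b ∧ c, g(c, c, b), f(a, a)), g(a ∧ b, a ∨ a ∨ a ∨ d, f(b, c)), d) ∨ f(f(g(f(a, c), a ∧ a ∧ a ∧ c, g(c, b, d)), a ∧ a ∧ c ∨ a ∧ b ∧ c ∧ c ∨ f(a, a) ∨ g(c, a, a)), f(a ∧ c ∧ c ∧ d ∧ f(b, c) ∧ g(b, c, d) ∧ g(b, d, a), a ∧ b ∧ c ∧ d ∨ g(a, b, a) ∨ g(c, c, a)))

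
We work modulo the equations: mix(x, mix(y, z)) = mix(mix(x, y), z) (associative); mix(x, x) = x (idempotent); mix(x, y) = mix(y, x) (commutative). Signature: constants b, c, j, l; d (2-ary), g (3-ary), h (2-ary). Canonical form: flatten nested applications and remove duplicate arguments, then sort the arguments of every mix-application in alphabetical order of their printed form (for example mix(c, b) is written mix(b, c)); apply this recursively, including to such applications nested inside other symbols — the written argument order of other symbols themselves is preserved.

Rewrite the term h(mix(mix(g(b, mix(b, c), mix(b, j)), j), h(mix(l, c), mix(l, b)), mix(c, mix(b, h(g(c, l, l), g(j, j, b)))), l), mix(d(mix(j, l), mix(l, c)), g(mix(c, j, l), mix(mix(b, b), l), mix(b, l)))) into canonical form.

Answer: h(mix(b, c, g(b, mix(b, c), mix(b, j)), h(g(c, l, l), g(j, j, b)), h(mix(c, l), mix(b, l)), j, l), mix(d(mix(j, l), mix(c, l)), g(mix(c, j, l), mix(b, l), mix(b, l))))

Derivation:
Focus inside:  mix(mix(g(b, mix(b, c), mix(b, j)), j), h(mix(l, c), mix(l, b)), mix(c, mix(b, h(g(c, l, l), g(j, j, b)))), l)
Un-nest:  mix(g(b, mix(b, c), mix(b, j)), j, h(mix(l, c), mix(l, b)), c, b, h(g(c, l, l), g(j, j, b)), l)
Canonicalize subterm:  h(mix(l, c), mix(l, b))  →  h(mix(c, l), mix(b, l))
Sort arguments:  mix(b, c, g(b, mix(b, c), mix(b, j)), h(g(c, l, l), g(j, j, b)), h(mix(c, l), mix(b, l)), j, l)
Put back:  h(mix(b, c, g(b, mix(b, c), mix(b, j)), h(g(c, l, l), g(j, j, b)), h(mix(c, l), mix(b, l)), j, l), mix(d(mix(j, l), mix(c, l)), g(mix(c, j, l), mix(b, l), mix(b, l))))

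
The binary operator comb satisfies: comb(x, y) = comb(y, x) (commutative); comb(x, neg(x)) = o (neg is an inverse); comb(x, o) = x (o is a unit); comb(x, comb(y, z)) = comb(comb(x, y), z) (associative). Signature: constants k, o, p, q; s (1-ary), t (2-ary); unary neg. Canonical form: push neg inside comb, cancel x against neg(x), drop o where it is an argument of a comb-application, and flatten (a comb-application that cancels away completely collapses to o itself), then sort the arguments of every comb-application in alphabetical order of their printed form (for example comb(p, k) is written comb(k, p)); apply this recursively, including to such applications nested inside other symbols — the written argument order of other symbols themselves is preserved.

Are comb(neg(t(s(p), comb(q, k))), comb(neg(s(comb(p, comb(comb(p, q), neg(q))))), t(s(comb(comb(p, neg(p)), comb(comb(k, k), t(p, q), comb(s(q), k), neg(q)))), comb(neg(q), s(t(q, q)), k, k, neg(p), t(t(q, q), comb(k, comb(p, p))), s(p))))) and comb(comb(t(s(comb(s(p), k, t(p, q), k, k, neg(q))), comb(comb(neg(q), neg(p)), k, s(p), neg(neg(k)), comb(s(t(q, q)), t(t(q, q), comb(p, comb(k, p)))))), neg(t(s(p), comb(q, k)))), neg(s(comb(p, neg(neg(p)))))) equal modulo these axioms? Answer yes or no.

Answer: no — comb(neg(s(comb(p, p))), neg(t(s(p), comb(k, q))), t(s(comb(k, k, k, neg(q), s(q), t(p, q))), comb(k, k, neg(p), neg(q), s(p), s(t(q, q)), t(t(q, q), comb(k, p, p))))) vs comb(neg(s(comb(p, p))), neg(t(s(p), comb(k, q))), t(s(comb(k, k, k, neg(q), s(p), t(p, q))), comb(k, k, neg(p), neg(q), s(p), s(t(q, q)), t(t(q, q), comb(k, p, p)))))

Derivation:
Left:  comb(neg(t(s(p), comb(q, k))), comb(neg(s(comb(p, comb(comb(p, q), neg(q))))), t(s(comb(comb(p, neg(p)), comb(comb(k, k), t(p, q), comb(s(q), k), neg(q)))), comb(neg(q), s(t(q, q)), k, k, neg(p), t(t(q, q), comb(k, comb(p, p))), s(p)))))
  Collect:  comb(neg(t(s(p), comb(k, q))), neg(s(comb(p, p))), t(s(comb(k, k, k, neg(q), s(q), t(p, q))), comb(k, k, neg(p), neg(q), s(p), s(t(q, q)), t(t(q, q), comb(k, p, p)))))
  Order the arguments:  comb(neg(s(comb(p, p))), neg(t(s(p), comb(k, q))), t(s(comb(k, k, k, neg(q), s(q), t(p, q))), comb(k, k, neg(p), neg(q), s(p), s(t(q, q)), t(t(q, q), comb(k, p, p)))))
Right:  comb(comb(t(s(comb(s(p), k, t(p, q), k, k, neg(q))), comb(comb(neg(q), neg(p)), k, s(p), neg(neg(k)), comb(s(t(q, q)), t(t(q, q), comb(p, comb(k, p)))))), neg(t(s(p), comb(q, k)))), neg(s(comb(p, neg(neg(p))))))
  Push neg inside:  distribute neg over comb and collapse double neg
  Combine occurrences:  comb(t(s(comb(k, k, k, neg(q), s(p), t(p, q))), comb(k, k, neg(p), neg(q), s(p), s(t(q, q)), t(t(q, q), comb(k, p, p)))), neg(t(s(p), comb(k, q))), neg(s(comb(p, p))))
  Sort:  comb(neg(s(comb(p, p))), neg(t(s(p), comb(k, q))), t(s(comb(k, k, k, neg(q), s(p), t(p, q))), comb(k, k, neg(p), neg(q), s(p), s(t(q, q)), t(t(q, q), comb(k, p, p)))))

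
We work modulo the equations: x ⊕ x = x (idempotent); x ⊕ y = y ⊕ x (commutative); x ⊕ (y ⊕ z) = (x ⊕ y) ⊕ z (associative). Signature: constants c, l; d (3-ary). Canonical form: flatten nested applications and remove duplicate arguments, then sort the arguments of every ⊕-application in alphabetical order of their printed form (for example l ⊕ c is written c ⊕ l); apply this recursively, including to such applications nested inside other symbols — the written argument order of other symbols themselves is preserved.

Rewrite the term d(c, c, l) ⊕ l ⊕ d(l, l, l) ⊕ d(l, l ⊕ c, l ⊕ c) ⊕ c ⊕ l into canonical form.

Answer: c ⊕ d(c, c, l) ⊕ d(l, c ⊕ l, c ⊕ l) ⊕ d(l, l, l) ⊕ l

Derivation:
Inside:  d(l, l ⊕ c, l ⊕ c)  →  d(l, c ⊕ l, c ⊕ l)
Drop duplicates:  drop duplicate l
Sort:  c ⊕ d(c, c, l) ⊕ d(l, c ⊕ l, c ⊕ l) ⊕ d(l, l, l) ⊕ l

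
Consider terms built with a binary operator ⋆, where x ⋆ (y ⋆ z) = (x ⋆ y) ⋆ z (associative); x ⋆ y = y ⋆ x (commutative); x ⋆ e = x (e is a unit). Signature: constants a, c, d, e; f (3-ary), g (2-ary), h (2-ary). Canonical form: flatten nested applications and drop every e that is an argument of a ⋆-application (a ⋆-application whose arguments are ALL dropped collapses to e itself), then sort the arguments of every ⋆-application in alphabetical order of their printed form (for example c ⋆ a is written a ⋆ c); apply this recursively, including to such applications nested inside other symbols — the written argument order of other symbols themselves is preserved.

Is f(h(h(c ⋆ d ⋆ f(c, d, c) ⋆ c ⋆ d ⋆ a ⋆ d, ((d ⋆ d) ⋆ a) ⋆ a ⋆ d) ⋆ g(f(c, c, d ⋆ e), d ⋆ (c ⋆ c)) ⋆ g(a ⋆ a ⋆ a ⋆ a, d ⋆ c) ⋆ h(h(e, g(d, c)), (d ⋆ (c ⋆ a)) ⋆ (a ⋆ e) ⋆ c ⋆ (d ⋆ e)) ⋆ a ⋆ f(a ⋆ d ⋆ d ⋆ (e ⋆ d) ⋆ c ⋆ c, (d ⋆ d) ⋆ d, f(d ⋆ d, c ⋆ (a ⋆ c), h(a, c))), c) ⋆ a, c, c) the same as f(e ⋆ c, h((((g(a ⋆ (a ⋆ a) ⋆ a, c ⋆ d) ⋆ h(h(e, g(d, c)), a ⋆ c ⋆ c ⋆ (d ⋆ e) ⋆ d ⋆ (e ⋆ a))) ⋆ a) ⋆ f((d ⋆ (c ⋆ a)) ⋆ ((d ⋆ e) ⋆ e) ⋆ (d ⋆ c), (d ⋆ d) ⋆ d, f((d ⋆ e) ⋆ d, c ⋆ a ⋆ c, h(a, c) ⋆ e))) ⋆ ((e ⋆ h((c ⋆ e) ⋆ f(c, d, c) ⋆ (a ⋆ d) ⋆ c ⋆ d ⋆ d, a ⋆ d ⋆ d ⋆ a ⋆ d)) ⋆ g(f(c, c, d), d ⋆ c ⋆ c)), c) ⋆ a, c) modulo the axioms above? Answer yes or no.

Left:  f(h(h(c ⋆ d ⋆ f(c, d, c) ⋆ c ⋆ d ⋆ a ⋆ d, ((d ⋆ d) ⋆ a) ⋆ a ⋆ d) ⋆ g(f(c, c, d ⋆ e), d ⋆ (c ⋆ c)) ⋆ g(a ⋆ a ⋆ a ⋆ a, d ⋆ c) ⋆ h(h(e, g(d, c)), (d ⋆ (c ⋆ a)) ⋆ (a ⋆ e) ⋆ c ⋆ (d ⋆ e)) ⋆ a ⋆ f(a ⋆ d ⋆ d ⋆ (e ⋆ d) ⋆ c ⋆ c, (d ⋆ d) ⋆ d, f(d ⋆ d, c ⋆ (a ⋆ c), h(a, c))), c) ⋆ a, c, c)
  Work inside:  h(h(c ⋆ d ⋆ f(c, d, c) ⋆ c ⋆ d ⋆ a ⋆ d, ((d ⋆ d) ⋆ a) ⋆ a ⋆ d) ⋆ g(f(c, c, d ⋆ e), d ⋆ (c ⋆ c)) ⋆ g(a ⋆ a ⋆ a ⋆ a, d ⋆ c) ⋆ h(h(e, g(d, c)), (d ⋆ (c ⋆ a)) ⋆ (a ⋆ e) ⋆ c ⋆ (d ⋆ e)) ⋆ a ⋆ f(a ⋆ d ⋆ d ⋆ (e ⋆ d) ⋆ c ⋆ c, (d ⋆ d) ⋆ d, f(d ⋆ d, c ⋆ (a ⋆ c), h(a, c))), c) ⋆ a
  Inside:  h(h(c ⋆ d ⋆ f(c, d, c) ⋆ c ⋆ d ⋆ a ⋆ d, ((d ⋆ d) ⋆ a) ⋆ a ⋆ d) ⋆ g(f(c, c, d ⋆ e), d ⋆ (c ⋆ c)) ⋆ g(a ⋆ a ⋆ a ⋆ a, d ⋆ c) ⋆ h(h(e, g(d, c)), (d ⋆ (c ⋆ a)) ⋆ (a ⋆ e) ⋆ c ⋆ (d ⋆ e)) ⋆ a ⋆ f(a ⋆ d ⋆ d ⋆ (e ⋆ d) ⋆ c ⋆ c, (d ⋆ d) ⋆ d, f(d ⋆ d, c ⋆ (a ⋆ c), h(a, c))), c)  →  h(a ⋆ f(a ⋆ c ⋆ c ⋆ d ⋆ d ⋆ d, d ⋆ d ⋆ d, f(d ⋆ d, a ⋆ c ⋆ c, h(a, c))) ⋆ g(a ⋆ a ⋆ a ⋆ a, c ⋆ d) ⋆ g(f(c, c, d), c ⋆ c ⋆ d) ⋆ h(a ⋆ c ⋆ c ⋆ d ⋆ d ⋆ d ⋆ f(c, d, c), a ⋆ a ⋆ d ⋆ d ⋆ d) ⋆ h(h(e, g(d, c)), a ⋆ a ⋆ c ⋆ c ⋆ d ⋆ d), c)
  Order the arguments:  a ⋆ h(a ⋆ f(a ⋆ c ⋆ c ⋆ d ⋆ d ⋆ d, d ⋆ d ⋆ d, f(d ⋆ d, a ⋆ c ⋆ c, h(a, c))) ⋆ g(a ⋆ a ⋆ a ⋆ a, c ⋆ d) ⋆ g(f(c, c, d), c ⋆ c ⋆ d) ⋆ h(a ⋆ c ⋆ c ⋆ d ⋆ d ⋆ d ⋆ f(c, d, c), a ⋆ a ⋆ d ⋆ d ⋆ d) ⋆ h(h(e, g(d, c)), a ⋆ a ⋆ c ⋆ c ⋆ d ⋆ d), c)
  Rebuild:  f(a ⋆ h(a ⋆ f(a ⋆ c ⋆ c ⋆ d ⋆ d ⋆ d, d ⋆ d ⋆ d, f(d ⋆ d, a ⋆ c ⋆ c, h(a, c))) ⋆ g(a ⋆ a ⋆ a ⋆ a, c ⋆ d) ⋆ g(f(c, c, d), c ⋆ c ⋆ d) ⋆ h(a ⋆ c ⋆ c ⋆ d ⋆ d ⋆ d ⋆ f(c, d, c), a ⋆ a ⋆ d ⋆ d ⋆ d) ⋆ h(h(e, g(d, c)), a ⋆ a ⋆ c ⋆ c ⋆ d ⋆ d), c), c, c)
Right:  f(e ⋆ c, h((((g(a ⋆ (a ⋆ a) ⋆ a, c ⋆ d) ⋆ h(h(e, g(d, c)), a ⋆ c ⋆ c ⋆ (d ⋆ e) ⋆ d ⋆ (e ⋆ a))) ⋆ a) ⋆ f((d ⋆ (c ⋆ a)) ⋆ ((d ⋆ e) ⋆ e) ⋆ (d ⋆ c), (d ⋆ d) ⋆ d, f((d ⋆ e) ⋆ d, c ⋆ a ⋆ c, h(a, c) ⋆ e))) ⋆ ((e ⋆ h((c ⋆ e) ⋆ f(c, d, c) ⋆ (a ⋆ d) ⋆ c ⋆ d ⋆ d, a ⋆ d ⋆ d ⋆ a ⋆ d)) ⋆ g(f(c, c, d), d ⋆ c ⋆ c)), c) ⋆ a, c)
  Descend into:  h((((g(a ⋆ (a ⋆ a) ⋆ a, c ⋆ d) ⋆ h(h(e, g(d, c)), a ⋆ c ⋆ c ⋆ (d ⋆ e) ⋆ d ⋆ (e ⋆ a))) ⋆ a) ⋆ f((d ⋆ (c ⋆ a)) ⋆ ((d ⋆ e) ⋆ e) ⋆ (d ⋆ c), (d ⋆ d) ⋆ d, f((d ⋆ e) ⋆ d, c ⋆ a ⋆ c, h(a, c) ⋆ e))) ⋆ ((e ⋆ h((c ⋆ e) ⋆ f(c, d, c) ⋆ (a ⋆ d) ⋆ c ⋆ d ⋆ d, a ⋆ d ⋆ d ⋆ a ⋆ d)) ⋆ g(f(c, c, d), d ⋆ c ⋆ c)), c) ⋆ a
  Simplify inside:  h((((g(a ⋆ (a ⋆ a) ⋆ a, c ⋆ d) ⋆ h(h(e, g(d, c)), a ⋆ c ⋆ c ⋆ (d ⋆ e) ⋆ d ⋆ (e ⋆ a))) ⋆ a) ⋆ f((d ⋆ (c ⋆ a)) ⋆ ((d ⋆ e) ⋆ e) ⋆ (d ⋆ c), (d ⋆ d) ⋆ d, f((d ⋆ e) ⋆ d, c ⋆ a ⋆ c, h(a, c) ⋆ e))) ⋆ ((e ⋆ h((c ⋆ e) ⋆ f(c, d, c) ⋆ (a ⋆ d) ⋆ c ⋆ d ⋆ d, a ⋆ d ⋆ d ⋆ a ⋆ d)) ⋆ g(f(c, c, d), d ⋆ c ⋆ c)), c)  →  h(a ⋆ f(a ⋆ c ⋆ c ⋆ d ⋆ d ⋆ d, d ⋆ d ⋆ d, f(d ⋆ d, a ⋆ c ⋆ c, h(a, c))) ⋆ g(a ⋆ a ⋆ a ⋆ a, c ⋆ d) ⋆ g(f(c, c, d), c ⋆ c ⋆ d) ⋆ h(a ⋆ c ⋆ c ⋆ d ⋆ d ⋆ d ⋆ f(c, d, c), a ⋆ a ⋆ d ⋆ d ⋆ d) ⋆ h(h(e, g(d, c)), a ⋆ a ⋆ c ⋆ c ⋆ d ⋆ d), c)
  Sort arguments:  a ⋆ h(a ⋆ f(a ⋆ c ⋆ c ⋆ d ⋆ d ⋆ d, d ⋆ d ⋆ d, f(d ⋆ d, a ⋆ c ⋆ c, h(a, c))) ⋆ g(a ⋆ a ⋆ a ⋆ a, c ⋆ d) ⋆ g(f(c, c, d), c ⋆ c ⋆ d) ⋆ h(a ⋆ c ⋆ c ⋆ d ⋆ d ⋆ d ⋆ f(c, d, c), a ⋆ a ⋆ d ⋆ d ⋆ d) ⋆ h(h(e, g(d, c)), a ⋆ a ⋆ c ⋆ c ⋆ d ⋆ d), c)
  Put back:  f(c, a ⋆ h(a ⋆ f(a ⋆ c ⋆ c ⋆ d ⋆ d ⋆ d, d ⋆ d ⋆ d, f(d ⋆ d, a ⋆ c ⋆ c, h(a, c))) ⋆ g(a ⋆ a ⋆ a ⋆ a, c ⋆ d) ⋆ g(f(c, c, d), c ⋆ c ⋆ d) ⋆ h(a ⋆ c ⋆ c ⋆ d ⋆ d ⋆ d ⋆ f(c, d, c), a ⋆ a ⋆ d ⋆ d ⋆ d) ⋆ h(h(e, g(d, c)), a ⋆ a ⋆ c ⋆ c ⋆ d ⋆ d), c), c)

Answer: no — f(a ⋆ h(a ⋆ f(a ⋆ c ⋆ c ⋆ d ⋆ d ⋆ d, d ⋆ d ⋆ d, f(d ⋆ d, a ⋆ c ⋆ c, h(a, c))) ⋆ g(a ⋆ a ⋆ a ⋆ a, c ⋆ d) ⋆ g(f(c, c, d), c ⋆ c ⋆ d) ⋆ h(a ⋆ c ⋆ c ⋆ d ⋆ d ⋆ d ⋆ f(c, d, c), a ⋆ a ⋆ d ⋆ d ⋆ d) ⋆ h(h(e, g(d, c)), a ⋆ a ⋆ c ⋆ c ⋆ d ⋆ d), c), c, c) vs f(c, a ⋆ h(a ⋆ f(a ⋆ c ⋆ c ⋆ d ⋆ d ⋆ d, d ⋆ d ⋆ d, f(d ⋆ d, a ⋆ c ⋆ c, h(a, c))) ⋆ g(a ⋆ a ⋆ a ⋆ a, c ⋆ d) ⋆ g(f(c, c, d), c ⋆ c ⋆ d) ⋆ h(a ⋆ c ⋆ c ⋆ d ⋆ d ⋆ d ⋆ f(c, d, c), a ⋆ a ⋆ d ⋆ d ⋆ d) ⋆ h(h(e, g(d, c)), a ⋆ a ⋆ c ⋆ c ⋆ d ⋆ d), c), c)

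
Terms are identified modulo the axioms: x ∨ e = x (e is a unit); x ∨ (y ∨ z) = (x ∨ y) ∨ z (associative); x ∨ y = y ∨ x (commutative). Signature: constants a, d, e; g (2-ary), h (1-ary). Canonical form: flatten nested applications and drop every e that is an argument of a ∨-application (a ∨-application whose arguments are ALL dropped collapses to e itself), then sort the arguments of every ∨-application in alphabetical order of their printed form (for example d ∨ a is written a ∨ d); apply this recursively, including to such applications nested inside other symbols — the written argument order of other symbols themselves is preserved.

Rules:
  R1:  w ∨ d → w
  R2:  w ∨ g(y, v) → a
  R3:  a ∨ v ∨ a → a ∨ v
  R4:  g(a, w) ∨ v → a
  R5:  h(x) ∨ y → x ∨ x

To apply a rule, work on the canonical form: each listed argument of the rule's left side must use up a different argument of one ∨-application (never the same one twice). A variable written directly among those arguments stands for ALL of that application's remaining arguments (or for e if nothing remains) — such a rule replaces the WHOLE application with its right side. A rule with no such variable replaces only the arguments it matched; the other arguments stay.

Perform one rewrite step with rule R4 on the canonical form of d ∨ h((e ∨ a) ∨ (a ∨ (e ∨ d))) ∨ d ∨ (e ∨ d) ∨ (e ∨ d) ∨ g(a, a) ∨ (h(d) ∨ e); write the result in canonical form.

Answer: a

Derivation:
Canonical form:  d ∨ d ∨ d ∨ d ∨ g(a, a) ∨ h(a ∨ a ∨ d) ∨ h(d)
Match R4:  consume g(a, a);  v := d ∨ d ∨ d ∨ d ∨ h(a ∨ a ∨ d) ∨ h(d), w := a
The extension variable absorbs all remaining arguments, so the whole application is rewritten.
Result:  a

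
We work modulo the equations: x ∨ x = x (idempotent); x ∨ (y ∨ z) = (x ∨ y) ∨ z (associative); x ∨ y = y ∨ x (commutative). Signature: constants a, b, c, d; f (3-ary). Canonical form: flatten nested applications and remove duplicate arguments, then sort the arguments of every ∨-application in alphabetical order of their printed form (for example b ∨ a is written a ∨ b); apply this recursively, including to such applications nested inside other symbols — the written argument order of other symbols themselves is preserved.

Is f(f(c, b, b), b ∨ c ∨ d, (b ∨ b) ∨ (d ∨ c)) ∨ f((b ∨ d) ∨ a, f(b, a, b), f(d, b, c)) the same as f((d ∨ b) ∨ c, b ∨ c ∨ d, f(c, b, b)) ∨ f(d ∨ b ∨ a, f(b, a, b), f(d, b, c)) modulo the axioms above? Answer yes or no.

Answer: no — f(a ∨ b ∨ d, f(b, a, b), f(d, b, c)) ∨ f(f(c, b, b), b ∨ c ∨ d, b ∨ c ∨ d) vs f(a ∨ b ∨ d, f(b, a, b), f(d, b, c)) ∨ f(b ∨ c ∨ d, b ∨ c ∨ d, f(c, b, b))

Derivation:
Left:  f(f(c, b, b), b ∨ c ∨ d, (b ∨ b) ∨ (d ∨ c)) ∨ f((b ∨ d) ∨ a, f(b, a, b), f(d, b, c))
  Simplify inside:  f(f(c, b, b), b ∨ c ∨ d, (b ∨ b) ∨ (d ∨ c))  →  f(f(c, b, b), b ∨ c ∨ d, b ∨ c ∨ d)
  Simplify inside:  f((b ∨ d) ∨ a, f(b, a, b), f(d, b, c))  →  f(a ∨ b ∨ d, f(b, a, b), f(d, b, c))
  Sort:  f(a ∨ b ∨ d, f(b, a, b), f(d, b, c)) ∨ f(f(c, b, b), b ∨ c ∨ d, b ∨ c ∨ d)
Right:  f((d ∨ b) ∨ c, b ∨ c ∨ d, f(c, b, b)) ∨ f(d ∨ b ∨ a, f(b, a, b), f(d, b, c))
  Canonicalize subterm:  f((d ∨ b) ∨ c, b ∨ c ∨ d, f(c, b, b))  →  f(b ∨ c ∨ d, b ∨ c ∨ d, f(c, b, b))
  Inside:  f(d ∨ b ∨ a, f(b, a, b), f(d, b, c))  →  f(a ∨ b ∨ d, f(b, a, b), f(d, b, c))
  Order the arguments:  f(a ∨ b ∨ d, f(b, a, b), f(d, b, c)) ∨ f(b ∨ c ∨ d, b ∨ c ∨ d, f(c, b, b))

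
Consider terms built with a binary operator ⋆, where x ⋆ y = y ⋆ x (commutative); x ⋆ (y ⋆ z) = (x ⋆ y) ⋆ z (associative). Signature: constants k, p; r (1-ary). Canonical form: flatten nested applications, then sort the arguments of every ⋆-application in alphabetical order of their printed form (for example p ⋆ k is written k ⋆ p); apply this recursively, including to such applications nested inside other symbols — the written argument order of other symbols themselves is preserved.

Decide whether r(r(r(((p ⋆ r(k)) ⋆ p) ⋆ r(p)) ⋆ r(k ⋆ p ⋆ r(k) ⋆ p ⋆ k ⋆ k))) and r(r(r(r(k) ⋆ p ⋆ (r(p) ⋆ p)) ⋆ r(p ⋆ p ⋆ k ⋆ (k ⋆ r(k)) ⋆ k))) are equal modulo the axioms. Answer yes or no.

Answer: yes — both canonical forms are r(r(r(k ⋆ k ⋆ k ⋆ p ⋆ p ⋆ r(k)) ⋆ r(p ⋆ p ⋆ r(k) ⋆ r(p))))

Derivation:
Left:  r(r(r(((p ⋆ r(k)) ⋆ p) ⋆ r(p)) ⋆ r(k ⋆ p ⋆ r(k) ⋆ p ⋆ k ⋆ k)))
  Descend into:  r(((p ⋆ r(k)) ⋆ p) ⋆ r(p)) ⋆ r(k ⋆ p ⋆ r(k) ⋆ p ⋆ k ⋆ k)
  Inside:  r(((p ⋆ r(k)) ⋆ p) ⋆ r(p))  →  r(p ⋆ p ⋆ r(k) ⋆ r(p))
  Simplify inside:  r(k ⋆ p ⋆ r(k) ⋆ p ⋆ k ⋆ k)  →  r(k ⋆ k ⋆ k ⋆ p ⋆ p ⋆ r(k))
  Sort:  r(k ⋆ k ⋆ k ⋆ p ⋆ p ⋆ r(k)) ⋆ r(p ⋆ p ⋆ r(k) ⋆ r(p))
  Rebuild:  r(r(r(k ⋆ k ⋆ k ⋆ p ⋆ p ⋆ r(k)) ⋆ r(p ⋆ p ⋆ r(k) ⋆ r(p))))
Right:  r(r(r(r(k) ⋆ p ⋆ (r(p) ⋆ p)) ⋆ r(p ⋆ p ⋆ k ⋆ (k ⋆ r(k)) ⋆ k)))
  Focus inside:  r(r(k) ⋆ p ⋆ (r(p) ⋆ p)) ⋆ r(p ⋆ p ⋆ k ⋆ (k ⋆ r(k)) ⋆ k)
  Simplify inside:  r(r(k) ⋆ p ⋆ (r(p) ⋆ p))  →  r(p ⋆ p ⋆ r(k) ⋆ r(p))
  Inside:  r(p ⋆ p ⋆ k ⋆ (k ⋆ r(k)) ⋆ k)  →  r(k ⋆ k ⋆ k ⋆ p ⋆ p ⋆ r(k))
  Sort arguments:  r(k ⋆ k ⋆ k ⋆ p ⋆ p ⋆ r(k)) ⋆ r(p ⋆ p ⋆ r(k) ⋆ r(p))
  Put back:  r(r(r(k ⋆ k ⋆ k ⋆ p ⋆ p ⋆ r(k)) ⋆ r(p ⋆ p ⋆ r(k) ⋆ r(p))))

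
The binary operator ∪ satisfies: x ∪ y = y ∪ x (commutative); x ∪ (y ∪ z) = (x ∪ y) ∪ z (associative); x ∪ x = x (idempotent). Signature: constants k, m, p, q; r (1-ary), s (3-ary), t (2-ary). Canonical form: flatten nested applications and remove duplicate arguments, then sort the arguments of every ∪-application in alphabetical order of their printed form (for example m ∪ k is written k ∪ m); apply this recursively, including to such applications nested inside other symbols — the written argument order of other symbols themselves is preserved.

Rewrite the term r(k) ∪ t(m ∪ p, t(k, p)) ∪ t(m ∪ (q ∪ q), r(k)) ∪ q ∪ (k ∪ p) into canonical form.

Answer: k ∪ p ∪ q ∪ r(k) ∪ t(m ∪ p, t(k, p)) ∪ t(m ∪ q, r(k))

Derivation:
Flatten:  r(k) ∪ t(m ∪ p, t(k, p)) ∪ t(m ∪ (q ∪ q), r(k)) ∪ q ∪ k ∪ p
Canonicalize subterm:  t(m ∪ (q ∪ q), r(k))  →  t(m ∪ q, r(k))
Sort arguments:  k ∪ p ∪ q ∪ r(k) ∪ t(m ∪ p, t(k, p)) ∪ t(m ∪ q, r(k))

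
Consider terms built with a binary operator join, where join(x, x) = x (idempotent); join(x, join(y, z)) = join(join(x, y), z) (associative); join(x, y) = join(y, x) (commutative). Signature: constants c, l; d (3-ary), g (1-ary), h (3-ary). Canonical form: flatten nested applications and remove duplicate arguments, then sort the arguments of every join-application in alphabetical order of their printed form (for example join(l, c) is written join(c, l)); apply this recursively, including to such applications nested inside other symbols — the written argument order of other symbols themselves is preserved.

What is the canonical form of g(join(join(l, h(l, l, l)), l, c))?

Focus inside:  join(join(l, h(l, l, l)), l, c)
Flatten:  join(l, h(l, l, l), l, c)
Deduplicate:  drop duplicate l
Sort:  join(c, h(l, l, l), l)
Rebuild:  g(join(c, h(l, l, l), l))

Answer: g(join(c, h(l, l, l), l))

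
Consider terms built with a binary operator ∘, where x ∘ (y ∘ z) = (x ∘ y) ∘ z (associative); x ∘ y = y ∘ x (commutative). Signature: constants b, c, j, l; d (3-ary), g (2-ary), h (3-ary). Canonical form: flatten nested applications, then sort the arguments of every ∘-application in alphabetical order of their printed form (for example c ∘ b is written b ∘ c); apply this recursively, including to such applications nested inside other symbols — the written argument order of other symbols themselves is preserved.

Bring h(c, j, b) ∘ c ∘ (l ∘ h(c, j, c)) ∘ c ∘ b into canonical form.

Answer: b ∘ c ∘ c ∘ h(c, j, b) ∘ h(c, j, c) ∘ l

Derivation:
Flatten:  h(c, j, b) ∘ c ∘ l ∘ h(c, j, c) ∘ c ∘ b
Sort arguments:  b ∘ c ∘ c ∘ h(c, j, b) ∘ h(c, j, c) ∘ l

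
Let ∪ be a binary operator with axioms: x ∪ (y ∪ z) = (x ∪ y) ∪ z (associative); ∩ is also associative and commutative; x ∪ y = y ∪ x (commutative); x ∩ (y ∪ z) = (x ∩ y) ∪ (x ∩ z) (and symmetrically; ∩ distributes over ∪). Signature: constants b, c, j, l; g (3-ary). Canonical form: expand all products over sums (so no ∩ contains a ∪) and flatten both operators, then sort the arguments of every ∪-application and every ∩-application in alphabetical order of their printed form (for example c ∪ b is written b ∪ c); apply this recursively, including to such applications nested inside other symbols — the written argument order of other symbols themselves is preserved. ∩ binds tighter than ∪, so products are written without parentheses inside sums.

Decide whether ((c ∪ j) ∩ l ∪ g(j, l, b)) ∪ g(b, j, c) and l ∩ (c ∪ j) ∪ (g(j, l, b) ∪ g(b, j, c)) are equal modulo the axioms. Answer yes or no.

Answer: yes — both canonical forms are c ∩ l ∪ g(b, j, c) ∪ g(j, l, b) ∪ j ∩ l

Derivation:
Left:  ((c ∪ j) ∩ l ∪ g(j, l, b)) ∪ g(b, j, c)
  Expand products over sums:  c ∩ l ∪ j ∩ l ∪ g(j, l, b) ∪ g(b, j, c)
  Order the arguments:  c ∩ l ∪ g(b, j, c) ∪ g(j, l, b) ∪ j ∩ l
Right:  l ∩ (c ∪ j) ∪ (g(j, l, b) ∪ g(b, j, c))
  Expand products over sums:  c ∩ l ∪ j ∩ l ∪ g(j, l, b) ∪ g(b, j, c)
  Sort:  c ∩ l ∪ g(b, j, c) ∪ g(j, l, b) ∪ j ∩ l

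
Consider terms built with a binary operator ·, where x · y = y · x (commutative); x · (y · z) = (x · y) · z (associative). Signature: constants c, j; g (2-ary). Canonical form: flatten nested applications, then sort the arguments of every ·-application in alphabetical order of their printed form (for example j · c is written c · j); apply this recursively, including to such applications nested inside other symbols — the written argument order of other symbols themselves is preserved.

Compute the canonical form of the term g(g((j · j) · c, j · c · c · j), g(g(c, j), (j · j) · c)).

Answer: g(g(c · j · j, c · c · j · j), g(g(c, j), c · j · j))

Derivation:
Focus inside:  (j · j) · c
Merge nested applications:  j · j · c
Order the arguments:  c · j · j
Reassemble:  g(g(c · j · j, c · c · j · j), g(g(c, j), c · j · j))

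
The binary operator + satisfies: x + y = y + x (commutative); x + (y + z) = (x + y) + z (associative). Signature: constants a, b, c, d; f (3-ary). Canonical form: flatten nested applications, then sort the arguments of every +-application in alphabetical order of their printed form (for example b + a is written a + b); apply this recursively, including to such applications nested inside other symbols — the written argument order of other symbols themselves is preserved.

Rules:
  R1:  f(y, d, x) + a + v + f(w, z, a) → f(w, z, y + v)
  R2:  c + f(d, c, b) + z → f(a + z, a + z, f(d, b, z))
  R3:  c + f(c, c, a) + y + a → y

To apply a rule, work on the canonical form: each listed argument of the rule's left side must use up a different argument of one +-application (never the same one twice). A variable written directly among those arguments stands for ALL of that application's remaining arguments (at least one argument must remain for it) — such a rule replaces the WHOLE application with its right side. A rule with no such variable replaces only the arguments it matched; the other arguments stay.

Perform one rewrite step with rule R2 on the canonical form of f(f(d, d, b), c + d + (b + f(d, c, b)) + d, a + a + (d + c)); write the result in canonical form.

Answer: f(f(d, d, b), f(a + b + d + d, a + b + d + d, f(d, b, b + d + d)), a + a + c + d)

Derivation:
Canonical form:  f(f(d, d, b), b + c + d + d + f(d, c, b), a + a + c + d)
Apply R2:  consuming c, f(d, c, b);  z := b + d + d
Every leftover argument binds to the variable; the entire application is replaced.
Giving:  f(f(d, d, b), f(a + b + d + d, a + b + d + d, f(d, b, b + d + d)), a + a + c + d)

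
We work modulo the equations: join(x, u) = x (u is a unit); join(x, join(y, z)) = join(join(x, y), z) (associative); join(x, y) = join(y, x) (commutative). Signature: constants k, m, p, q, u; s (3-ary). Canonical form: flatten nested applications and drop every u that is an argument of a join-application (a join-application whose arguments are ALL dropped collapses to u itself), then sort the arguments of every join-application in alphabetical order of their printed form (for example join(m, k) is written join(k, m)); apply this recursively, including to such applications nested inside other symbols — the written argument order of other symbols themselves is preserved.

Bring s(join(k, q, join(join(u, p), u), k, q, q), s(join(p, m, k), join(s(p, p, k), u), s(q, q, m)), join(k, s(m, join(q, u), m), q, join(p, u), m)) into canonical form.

Descend into:  join(k, s(m, join(q, u), m), q, join(p, u), m)
Flatten:  join(k, s(m, join(q, u), m), q, p, u, m)
Simplify inside:  s(m, join(q, u), m)  →  s(m, q, m)
Units out:  drop u
Order the arguments:  join(k, m, p, q, s(m, q, m))
Put back:  s(join(k, k, p, q, q, q), s(join(k, m, p), s(p, p, k), s(q, q, m)), join(k, m, p, q, s(m, q, m)))

Answer: s(join(k, k, p, q, q, q), s(join(k, m, p), s(p, p, k), s(q, q, m)), join(k, m, p, q, s(m, q, m)))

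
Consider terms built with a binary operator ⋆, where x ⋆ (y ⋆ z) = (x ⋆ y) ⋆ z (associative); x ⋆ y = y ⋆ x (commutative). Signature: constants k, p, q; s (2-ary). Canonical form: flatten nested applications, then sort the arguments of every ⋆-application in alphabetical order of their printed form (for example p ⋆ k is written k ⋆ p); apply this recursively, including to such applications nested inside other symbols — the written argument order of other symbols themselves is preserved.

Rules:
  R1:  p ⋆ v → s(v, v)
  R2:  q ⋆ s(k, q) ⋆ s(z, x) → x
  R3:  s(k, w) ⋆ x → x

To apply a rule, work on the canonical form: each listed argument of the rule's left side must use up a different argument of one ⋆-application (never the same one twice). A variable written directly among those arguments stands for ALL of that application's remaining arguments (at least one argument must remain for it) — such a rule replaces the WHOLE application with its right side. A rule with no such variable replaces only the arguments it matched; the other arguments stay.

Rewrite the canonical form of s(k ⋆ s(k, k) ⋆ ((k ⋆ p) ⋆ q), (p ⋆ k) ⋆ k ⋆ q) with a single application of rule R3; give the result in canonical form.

Answer: s(k ⋆ k ⋆ p ⋆ q, k ⋆ k ⋆ p ⋆ q)

Derivation:
Canonical form:  s(k ⋆ k ⋆ p ⋆ q ⋆ s(k, k), k ⋆ k ⋆ p ⋆ q)
Match R3:  consume s(k, k);  w := k, x := k ⋆ k ⋆ p ⋆ q
Every leftover argument binds to the variable; the entire application is replaced.
Giving:  s(k ⋆ k ⋆ p ⋆ q, k ⋆ k ⋆ p ⋆ q)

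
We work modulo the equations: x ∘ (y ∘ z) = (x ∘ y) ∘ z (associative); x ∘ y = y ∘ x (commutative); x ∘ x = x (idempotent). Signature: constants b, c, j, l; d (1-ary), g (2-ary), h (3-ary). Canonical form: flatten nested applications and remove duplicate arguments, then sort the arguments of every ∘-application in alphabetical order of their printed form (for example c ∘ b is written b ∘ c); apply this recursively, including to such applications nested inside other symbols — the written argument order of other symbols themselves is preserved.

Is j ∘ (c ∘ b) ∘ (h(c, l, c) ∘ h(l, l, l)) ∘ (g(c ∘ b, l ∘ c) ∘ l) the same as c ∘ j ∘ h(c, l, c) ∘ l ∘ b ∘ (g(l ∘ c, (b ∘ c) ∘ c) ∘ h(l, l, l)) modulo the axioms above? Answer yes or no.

Answer: no — b ∘ c ∘ g(b ∘ c, c ∘ l) ∘ h(c, l, c) ∘ h(l, l, l) ∘ j ∘ l vs b ∘ c ∘ g(c ∘ l, b ∘ c) ∘ h(c, l, c) ∘ h(l, l, l) ∘ j ∘ l

Derivation:
Left:  j ∘ (c ∘ b) ∘ (h(c, l, c) ∘ h(l, l, l)) ∘ (g(c ∘ b, l ∘ c) ∘ l)
  Merge nested applications:  j ∘ c ∘ b ∘ h(c, l, c) ∘ h(l, l, l) ∘ g(c ∘ b, l ∘ c) ∘ l
  Inside:  g(c ∘ b, l ∘ c)  →  g(b ∘ c, c ∘ l)
  Order the arguments:  b ∘ c ∘ g(b ∘ c, c ∘ l) ∘ h(c, l, c) ∘ h(l, l, l) ∘ j ∘ l
Right:  c ∘ j ∘ h(c, l, c) ∘ l ∘ b ∘ (g(l ∘ c, (b ∘ c) ∘ c) ∘ h(l, l, l))
  Flatten:  c ∘ j ∘ h(c, l, c) ∘ l ∘ b ∘ g(l ∘ c, (b ∘ c) ∘ c) ∘ h(l, l, l)
  Inside:  g(l ∘ c, (b ∘ c) ∘ c)  →  g(c ∘ l, b ∘ c)
  Order the arguments:  b ∘ c ∘ g(c ∘ l, b ∘ c) ∘ h(c, l, c) ∘ h(l, l, l) ∘ j ∘ l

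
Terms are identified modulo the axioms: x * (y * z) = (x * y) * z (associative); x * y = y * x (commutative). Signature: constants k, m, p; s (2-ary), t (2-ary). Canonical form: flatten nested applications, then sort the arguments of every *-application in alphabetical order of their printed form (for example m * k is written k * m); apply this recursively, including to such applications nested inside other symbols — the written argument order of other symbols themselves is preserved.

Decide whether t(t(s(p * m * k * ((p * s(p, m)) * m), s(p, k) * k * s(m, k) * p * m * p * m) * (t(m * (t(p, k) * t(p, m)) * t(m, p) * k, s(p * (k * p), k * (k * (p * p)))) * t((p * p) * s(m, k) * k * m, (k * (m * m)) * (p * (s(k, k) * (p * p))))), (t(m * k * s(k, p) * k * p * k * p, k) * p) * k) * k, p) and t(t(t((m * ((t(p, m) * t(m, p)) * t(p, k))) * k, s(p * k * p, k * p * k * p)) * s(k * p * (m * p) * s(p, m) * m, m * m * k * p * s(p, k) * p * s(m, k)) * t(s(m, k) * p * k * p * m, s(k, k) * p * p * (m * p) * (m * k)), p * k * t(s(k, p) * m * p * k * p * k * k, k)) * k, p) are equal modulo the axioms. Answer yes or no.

Left:  t(t(s(p * m * k * ((p * s(p, m)) * m), s(p, k) * k * s(m, k) * p * m * p * m) * (t(m * (t(p, k) * t(p, m)) * t(m, p) * k, s(p * (k * p), k * (k * (p * p)))) * t((p * p) * s(m, k) * k * m, (k * (m * m)) * (p * (s(k, k) * (p * p))))), (t(m * k * s(k, p) * k * p * k * p, k) * p) * k) * k, p)
  Focus inside:  t(s(p * m * k * ((p * s(p, m)) * m), s(p, k) * k * s(m, k) * p * m * p * m) * (t(m * (t(p, k) * t(p, m)) * t(m, p) * k, s(p * (k * p), k * (k * (p * p)))) * t((p * p) * s(m, k) * k * m, (k * (m * m)) * (p * (s(k, k) * (p * p))))), (t(m * k * s(k, p) * k * p * k * p, k) * p) * k) * k
  Simplify inside:  t(s(p * m * k * ((p * s(p, m)) * m), s(p, k) * k * s(m, k) * p * m * p * m) * (t(m * (t(p, k) * t(p, m)) * t(m, p) * k, s(p * (k * p), k * (k * (p * p)))) * t((p * p) * s(m, k) * k * m, (k * (m * m)) * (p * (s(k, k) * (p * p))))), (t(m * k * s(k, p) * k * p * k * p, k) * p) * k)  →  t(s(k * m * m * p * p * s(p, m), k * m * m * p * p * s(m, k) * s(p, k)) * t(k * m * p * p * s(m, k), k * m * m * p * p * p * s(k, k)) * t(k * m * t(m, p) * t(p, k) * t(p, m), s(k * p * p, k * k * p * p)), k * p * t(k * k * k * m * p * p * s(k, p), k))
  Order the arguments:  k * t(s(k * m * m * p * p * s(p, m), k * m * m * p * p * s(m, k) * s(p, k)) * t(k * m * p * p * s(m, k), k * m * m * p * p * p * s(k, k)) * t(k * m * t(m, p) * t(p, k) * t(p, m), s(k * p * p, k * k * p * p)), k * p * t(k * k * k * m * p * p * s(k, p), k))
  Put back:  t(k * t(s(k * m * m * p * p * s(p, m), k * m * m * p * p * s(m, k) * s(p, k)) * t(k * m * p * p * s(m, k), k * m * m * p * p * p * s(k, k)) * t(k * m * t(m, p) * t(p, k) * t(p, m), s(k * p * p, k * k * p * p)), k * p * t(k * k * k * m * p * p * s(k, p), k)), p)
Right:  t(t(t((m * ((t(p, m) * t(m, p)) * t(p, k))) * k, s(p * k * p, k * p * k * p)) * s(k * p * (m * p) * s(p, m) * m, m * m * k * p * s(p, k) * p * s(m, k)) * t(s(m, k) * p * k * p * m, s(k, k) * p * p * (m * p) * (m * k)), p * k * t(s(k, p) * m * p * k * p * k * k, k)) * k, p)
  Focus inside:  t(t((m * ((t(p, m) * t(m, p)) * t(p, k))) * k, s(p * k * p, k * p * k * p)) * s(k * p * (m * p) * s(p, m) * m, m * m * k * p * s(p, k) * p * s(m, k)) * t(s(m, k) * p * k * p * m, s(k, k) * p * p * (m * p) * (m * k)), p * k * t(s(k, p) * m * p * k * p * k * k, k)) * k
  Inside:  t(t((m * ((t(p, m) * t(m, p)) * t(p, k))) * k, s(p * k * p, k * p * k * p)) * s(k * p * (m * p) * s(p, m) * m, m * m * k * p * s(p, k) * p * s(m, k)) * t(s(m, k) * p * k * p * m, s(k, k) * p * p * (m * p) * (m * k)), p * k * t(s(k, p) * m * p * k * p * k * k, k))  →  t(s(k * m * m * p * p * s(p, m), k * m * m * p * p * s(m, k) * s(p, k)) * t(k * m * p * p * s(m, k), k * m * m * p * p * p * s(k, k)) * t(k * m * t(m, p) * t(p, k) * t(p, m), s(k * p * p, k * k * p * p)), k * p * t(k * k * k * m * p * p * s(k, p), k))
  Sort arguments:  k * t(s(k * m * m * p * p * s(p, m), k * m * m * p * p * s(m, k) * s(p, k)) * t(k * m * p * p * s(m, k), k * m * m * p * p * p * s(k, k)) * t(k * m * t(m, p) * t(p, k) * t(p, m), s(k * p * p, k * k * p * p)), k * p * t(k * k * k * m * p * p * s(k, p), k))
  Rebuild:  t(k * t(s(k * m * m * p * p * s(p, m), k * m * m * p * p * s(m, k) * s(p, k)) * t(k * m * p * p * s(m, k), k * m * m * p * p * p * s(k, k)) * t(k * m * t(m, p) * t(p, k) * t(p, m), s(k * p * p, k * k * p * p)), k * p * t(k * k * k * m * p * p * s(k, p), k)), p)

Answer: yes — both canonical forms are t(k * t(s(k * m * m * p * p * s(p, m), k * m * m * p * p * s(m, k) * s(p, k)) * t(k * m * p * p * s(m, k), k * m * m * p * p * p * s(k, k)) * t(k * m * t(m, p) * t(p, k) * t(p, m), s(k * p * p, k * k * p * p)), k * p * t(k * k * k * m * p * p * s(k, p), k)), p)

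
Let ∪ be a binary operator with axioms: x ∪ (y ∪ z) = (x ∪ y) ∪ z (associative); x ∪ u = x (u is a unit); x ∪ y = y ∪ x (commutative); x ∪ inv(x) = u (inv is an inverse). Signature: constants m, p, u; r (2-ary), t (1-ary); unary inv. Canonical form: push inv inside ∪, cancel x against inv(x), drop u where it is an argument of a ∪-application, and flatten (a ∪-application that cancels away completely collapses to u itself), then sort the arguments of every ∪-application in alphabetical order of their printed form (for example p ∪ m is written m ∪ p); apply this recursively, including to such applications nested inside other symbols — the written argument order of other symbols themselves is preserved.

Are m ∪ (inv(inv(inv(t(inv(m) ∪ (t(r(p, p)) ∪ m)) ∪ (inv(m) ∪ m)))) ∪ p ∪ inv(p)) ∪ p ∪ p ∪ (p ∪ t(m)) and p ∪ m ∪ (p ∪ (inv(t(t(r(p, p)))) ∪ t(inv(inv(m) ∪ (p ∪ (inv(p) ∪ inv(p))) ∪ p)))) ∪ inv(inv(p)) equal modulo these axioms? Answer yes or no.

Left:  m ∪ (inv(inv(inv(t(inv(m) ∪ (t(r(p, p)) ∪ m)) ∪ (inv(m) ∪ m)))) ∪ p ∪ inv(p)) ∪ p ∪ p ∪ (p ∪ t(m))
  Push inv inside:  distribute inv over ∪ and collapse double inv
  Collect terms:  m ∪ inv(t(t(r(p, p)))) ∪ p ∪ p ∪ p ∪ t(m)
  Order the arguments:  inv(t(t(r(p, p)))) ∪ m ∪ p ∪ p ∪ p ∪ t(m)
Right:  p ∪ m ∪ (p ∪ (inv(t(t(r(p, p)))) ∪ t(inv(inv(m) ∪ (p ∪ (inv(p) ∪ inv(p))) ∪ p)))) ∪ inv(inv(p))
  Push inv inside:  distribute inv over ∪ and collapse double inv
  Combine occurrences:  p ∪ p ∪ p ∪ m ∪ inv(t(t(r(p, p)))) ∪ t(m)
  Order the arguments:  inv(t(t(r(p, p)))) ∪ m ∪ p ∪ p ∪ p ∪ t(m)

Answer: yes — both canonical forms are inv(t(t(r(p, p)))) ∪ m ∪ p ∪ p ∪ p ∪ t(m)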